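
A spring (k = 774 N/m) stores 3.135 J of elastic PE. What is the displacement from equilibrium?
PE = ½kx² → x = √(2PE/k) = √(2×3.135/774) = 0.09 m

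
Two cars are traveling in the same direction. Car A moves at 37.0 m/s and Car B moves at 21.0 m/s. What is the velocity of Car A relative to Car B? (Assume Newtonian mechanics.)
v_rel = v_A - v_B = 37.0 - 21.0 = 16.0 m/s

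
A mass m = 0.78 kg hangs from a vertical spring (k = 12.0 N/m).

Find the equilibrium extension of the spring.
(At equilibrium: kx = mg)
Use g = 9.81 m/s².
x_eq = mg/k = 0.78×9.81/12.0 = 0.6377 m = 63.77 cm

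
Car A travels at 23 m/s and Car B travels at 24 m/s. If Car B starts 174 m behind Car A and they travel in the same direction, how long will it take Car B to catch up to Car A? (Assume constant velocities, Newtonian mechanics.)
Relative speed: v_rel = 24 - 23 = 1 m/s
Time to catch: t = d₀/v_rel = 174/1 = 174.0 s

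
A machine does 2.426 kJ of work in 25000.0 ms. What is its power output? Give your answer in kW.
P = W/t = 2426 J / 25 s = 97.04 W = 0.09704 kW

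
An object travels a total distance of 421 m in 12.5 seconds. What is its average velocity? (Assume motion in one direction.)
v_avg = Δd / Δt = 421 / 12.5 = 33.68 m/s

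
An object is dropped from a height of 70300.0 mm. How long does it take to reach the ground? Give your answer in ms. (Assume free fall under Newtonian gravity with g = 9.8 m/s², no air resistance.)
t = √(2h/g) (with unit conversion) = 3788.0 ms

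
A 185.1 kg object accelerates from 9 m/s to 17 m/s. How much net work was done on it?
W_net = ΔKE = ½m(v₂² − v₁²) = ½×185.1×(17² − 9²) = 19250.4 J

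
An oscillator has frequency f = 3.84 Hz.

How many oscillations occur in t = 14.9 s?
n = f×t = 3.84×14.9 = 57.22 oscillations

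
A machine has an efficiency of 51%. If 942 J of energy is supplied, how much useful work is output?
W_out = η × W_in = 0.51 × 942 = 480.42 J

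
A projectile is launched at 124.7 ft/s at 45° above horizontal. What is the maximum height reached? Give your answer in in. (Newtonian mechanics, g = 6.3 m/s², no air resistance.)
H = v₀²sin²(θ)/(2g) (with unit conversion) = 2257.0 in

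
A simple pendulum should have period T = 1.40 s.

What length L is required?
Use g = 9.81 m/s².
T = 2π√(L/g) → L = g(T/2π)² = 9.81×(1.4/2π)² = 0.487 m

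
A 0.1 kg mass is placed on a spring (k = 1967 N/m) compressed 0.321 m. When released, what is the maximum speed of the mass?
½kx² = ½mv² → v = x√(k/m) = 0.321×√(1967/0.1) = 45.02 m/s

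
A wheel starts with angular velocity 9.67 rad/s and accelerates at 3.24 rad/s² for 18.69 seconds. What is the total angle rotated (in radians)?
θ = ω₀t + ½αt² = 9.67×18.69 + ½×3.24×18.69² = 746.62 rad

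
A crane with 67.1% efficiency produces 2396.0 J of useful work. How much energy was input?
W_in = W_out/η = 2396.0/0.671 = 3570.8 J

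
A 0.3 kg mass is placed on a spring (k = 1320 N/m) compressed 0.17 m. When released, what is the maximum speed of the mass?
½kx² = ½mv² → v = x√(k/m) = 0.17×√(1320/0.3) = 11.28 m/s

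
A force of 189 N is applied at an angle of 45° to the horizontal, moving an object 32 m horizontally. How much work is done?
W = Fd cosθ = 189×32×cos(45°) = 4276.6 J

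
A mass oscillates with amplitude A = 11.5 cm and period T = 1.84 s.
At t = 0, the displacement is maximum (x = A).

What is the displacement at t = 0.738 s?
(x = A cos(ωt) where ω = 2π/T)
ω = 2π/T = 2π/1.84 = 3.415 rad/s
x = A cos(ωt) = 11.5×cos(3.415×0.738) = -9.35 cm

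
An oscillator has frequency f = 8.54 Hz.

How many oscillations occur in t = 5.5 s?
n = f×t = 8.54×5.5 = 46.97 oscillations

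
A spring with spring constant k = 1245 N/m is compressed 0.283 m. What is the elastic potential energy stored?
PE = ½kx² = ½×1245×0.283² = 49.86 J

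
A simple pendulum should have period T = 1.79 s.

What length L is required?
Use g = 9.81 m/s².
T = 2π√(L/g) → L = g(T/2π)² = 9.81×(1.79/2π)² = 0.7962 m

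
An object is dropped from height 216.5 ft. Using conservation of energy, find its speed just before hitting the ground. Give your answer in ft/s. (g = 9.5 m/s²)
mgh = ½mv² → v = √(2gh) = √(2×9.5×65.99) = 35.41 m/s = 116.2 ft/s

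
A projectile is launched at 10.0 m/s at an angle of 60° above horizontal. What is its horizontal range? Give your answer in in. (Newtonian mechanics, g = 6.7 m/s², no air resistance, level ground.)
R = v₀² sin(2θ) / g (with unit conversion) = 508.9 in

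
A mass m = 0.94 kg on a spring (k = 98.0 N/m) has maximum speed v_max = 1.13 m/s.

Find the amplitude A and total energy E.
½mv²_max = ½kA² → A = v_max√(m/k) = 1.13×√(0.94/98.0) = 0.1107 m = 11.07 cm
E = ½mv²_max = ½×0.94×1.13² = 0.6001 J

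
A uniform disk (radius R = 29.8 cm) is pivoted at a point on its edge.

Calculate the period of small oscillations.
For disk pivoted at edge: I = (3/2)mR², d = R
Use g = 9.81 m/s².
I/m = (3/2)R² = 0.1332 m²; d = R = 0.298 m
T = 2π√((3/2)R²/(gR)) = 2π√(3R/(2g)) = 1.341 s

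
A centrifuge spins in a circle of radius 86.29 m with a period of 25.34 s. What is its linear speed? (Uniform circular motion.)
v = 2πr/T = 2π×86.29/25.34 = 21.4 m/s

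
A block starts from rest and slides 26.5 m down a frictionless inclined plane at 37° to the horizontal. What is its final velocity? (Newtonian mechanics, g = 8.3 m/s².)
a = g sin(θ) = 8.3 × sin(37°) = 5.0 m/s²
v = √(2ad) = √(2 × 5.0 × 26.5) = 16.27 m/s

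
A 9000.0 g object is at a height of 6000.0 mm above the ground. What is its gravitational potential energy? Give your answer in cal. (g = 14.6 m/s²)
PE = mgh = 9 kg × 14.6 m/s² × 6 m = 788.4 J = 188.4 cal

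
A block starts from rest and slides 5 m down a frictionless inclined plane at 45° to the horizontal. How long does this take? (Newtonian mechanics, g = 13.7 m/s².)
a = g sin(θ) = 13.7 × sin(45°) = 9.69 m/s²
t = √(2d/a) = √(2 × 5 / 9.69) = 1.02 s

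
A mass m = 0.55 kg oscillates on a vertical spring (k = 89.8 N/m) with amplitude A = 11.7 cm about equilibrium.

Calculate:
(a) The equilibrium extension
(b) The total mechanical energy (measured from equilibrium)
x_eq = mg/k = 0.55×9.81/89.8 = 0.06008 m = 6.008 cm
E = ½kA² = ½×89.8×(0.117)² = 0.6146 J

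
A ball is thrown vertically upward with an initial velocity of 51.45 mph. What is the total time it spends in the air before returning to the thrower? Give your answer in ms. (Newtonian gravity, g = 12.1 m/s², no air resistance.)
t_total = 2v₀/g (with unit conversion) = 3802.0 ms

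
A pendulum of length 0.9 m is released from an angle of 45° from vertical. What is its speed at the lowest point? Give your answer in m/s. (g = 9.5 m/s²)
h = L(1 − cosθ) = 0.9×(1 − cos45°) = 0.2636 m
v = √(2gh) = √(2×9.5×0.2636) = 2.238 m/s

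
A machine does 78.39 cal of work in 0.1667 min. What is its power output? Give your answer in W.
P = W/t = 328 J / 10 s = 32.79 W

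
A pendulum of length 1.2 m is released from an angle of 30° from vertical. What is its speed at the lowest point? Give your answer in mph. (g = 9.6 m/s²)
h = L(1 − cosθ) = 1.2×(1 − cos30°) = 0.1608 m
v = √(2gh) = √(2×9.6×0.1608) = 1.757 m/s = 3.93 mph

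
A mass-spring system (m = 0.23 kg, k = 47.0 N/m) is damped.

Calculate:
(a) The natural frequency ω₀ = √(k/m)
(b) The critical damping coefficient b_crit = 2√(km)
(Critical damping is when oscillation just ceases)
ω₀ = √(k/m) = √(47.0/0.23) = 14.3 rad/s
b_crit = 2√(km) = 2√(47.0×0.23) = 6.576 kg/s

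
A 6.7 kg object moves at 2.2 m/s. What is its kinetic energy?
KE = ½mv² = ½×6.7×2.2² = 16.214 J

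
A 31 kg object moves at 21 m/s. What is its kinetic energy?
KE = ½mv² = ½×31×21² = 6835.5 J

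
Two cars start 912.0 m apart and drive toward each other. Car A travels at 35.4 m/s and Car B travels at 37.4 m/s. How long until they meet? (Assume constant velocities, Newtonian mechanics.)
Combined speed: v_combined = 35.4 + 37.4 = 72.8 m/s
Time to meet: t = d/72.8 = 912.0/72.8 = 12.53 s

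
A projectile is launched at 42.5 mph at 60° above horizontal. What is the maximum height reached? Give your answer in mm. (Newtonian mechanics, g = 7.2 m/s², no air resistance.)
H = v₀²sin²(θ)/(2g) (with unit conversion) = 18800.0 mm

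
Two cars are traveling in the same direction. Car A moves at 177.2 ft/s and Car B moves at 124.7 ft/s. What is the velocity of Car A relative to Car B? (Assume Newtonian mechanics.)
v_rel = v_A - v_B = 177.2 - 124.7 = 52.5 ft/s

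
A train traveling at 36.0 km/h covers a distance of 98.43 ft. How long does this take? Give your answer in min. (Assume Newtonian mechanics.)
t = d/v (with unit conversion) = 0.05 min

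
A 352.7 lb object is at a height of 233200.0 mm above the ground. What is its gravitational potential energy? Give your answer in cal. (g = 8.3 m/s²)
PE = mgh = 160 kg × 8.3 m/s² × 233.2 m = 3.097e+05 J = 74010.0 cal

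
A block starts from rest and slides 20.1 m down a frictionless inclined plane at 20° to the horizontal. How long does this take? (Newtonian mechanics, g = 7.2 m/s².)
a = g sin(θ) = 7.2 × sin(20°) = 2.46 m/s²
t = √(2d/a) = √(2 × 20.1 / 2.46) = 4.04 s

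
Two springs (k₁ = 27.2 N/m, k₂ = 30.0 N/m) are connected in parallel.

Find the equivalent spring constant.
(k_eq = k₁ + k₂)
k_eq = k₁ + k₂ = 27.2 + 30.0 = 57.2 N/m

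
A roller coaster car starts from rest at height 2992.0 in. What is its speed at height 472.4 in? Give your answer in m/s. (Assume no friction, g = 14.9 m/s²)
mgh₁ = ½mv₂² + mgh₂ → v₂ = √(2g(h₁−h₂)) = √(2×14.9×(76−12)) = 43.67 m/s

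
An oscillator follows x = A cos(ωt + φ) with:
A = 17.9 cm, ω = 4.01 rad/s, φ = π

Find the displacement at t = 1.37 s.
x = A cos(ωt + φ) = 17.9×cos(4.01×1.37 + π) = -12.61 cm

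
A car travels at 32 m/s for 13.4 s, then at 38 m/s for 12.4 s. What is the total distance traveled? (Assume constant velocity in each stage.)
d₁ = v₁t₁ = 32 × 13.4 = 428.8 m
d₂ = v₂t₂ = 38 × 12.4 = 471.2 m
d_total = 428.8 + 471.2 = 900.0 m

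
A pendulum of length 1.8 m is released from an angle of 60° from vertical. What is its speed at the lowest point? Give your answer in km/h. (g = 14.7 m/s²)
h = L(1 − cosθ) = 1.8×(1 − cos60°) = 0.9 m
v = √(2gh) = √(2×14.7×0.9) = 5.144 m/s = 18.52 km/h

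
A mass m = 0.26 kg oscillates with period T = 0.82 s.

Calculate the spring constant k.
T = 2π√(m/k) → k = m(2π/T)² = 0.26×(2π/0.82)² = 15.27 N/m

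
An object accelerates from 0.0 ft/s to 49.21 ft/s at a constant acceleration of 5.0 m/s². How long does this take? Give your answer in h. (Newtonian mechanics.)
t = (v - v₀)/a (with unit conversion) = 0.0008333 h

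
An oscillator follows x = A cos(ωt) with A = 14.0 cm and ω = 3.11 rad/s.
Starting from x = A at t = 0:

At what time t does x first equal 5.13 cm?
cos(ωt) = x/A = 5.13/14.0 = 0.3664
ωt = arccos(0.3664) = 1.196 rad
t = 1.196/3.11 = 0.3844 s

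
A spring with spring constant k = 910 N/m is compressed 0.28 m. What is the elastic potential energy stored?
PE = ½kx² = ½×910×0.28² = 35.67 J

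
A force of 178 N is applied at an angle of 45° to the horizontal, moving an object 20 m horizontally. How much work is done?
W = Fd cosθ = 178×20×cos(45°) = 2517.3 J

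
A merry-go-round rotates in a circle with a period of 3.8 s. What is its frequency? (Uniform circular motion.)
f = 1/T = 1/3.8 = 0.2632 Hz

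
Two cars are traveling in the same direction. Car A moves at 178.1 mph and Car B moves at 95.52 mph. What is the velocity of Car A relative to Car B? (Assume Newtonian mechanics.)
v_rel = v_A - v_B = 178.1 - 95.52 = 82.58 mph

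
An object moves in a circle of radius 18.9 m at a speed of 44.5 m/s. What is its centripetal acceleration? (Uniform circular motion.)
a_c = v²/r = 44.5²/18.9 = 1980.25/18.9 = 104.78 m/s²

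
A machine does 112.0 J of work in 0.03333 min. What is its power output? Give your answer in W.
P = W/t = 112 J / 2 s = 56.01 W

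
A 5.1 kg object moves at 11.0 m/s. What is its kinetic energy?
KE = ½mv² = ½×5.1×11.0² = 308.55 J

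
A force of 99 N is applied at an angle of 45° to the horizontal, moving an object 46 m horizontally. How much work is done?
W = Fd cosθ = 99×46×cos(45°) = 3220.2 J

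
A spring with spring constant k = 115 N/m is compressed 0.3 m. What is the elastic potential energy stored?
PE = ½kx² = ½×115×0.3² = 5.175 J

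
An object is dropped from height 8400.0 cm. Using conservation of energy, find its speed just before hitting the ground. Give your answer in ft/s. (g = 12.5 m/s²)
mgh = ½mv² → v = √(2gh) = √(2×12.5×84) = 45.83 m/s = 150.3 ft/s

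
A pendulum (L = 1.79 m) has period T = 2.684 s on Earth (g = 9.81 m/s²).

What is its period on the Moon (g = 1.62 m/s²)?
T = 2π√(L/g), so T_moon/T_earth = √(g_earth/g_moon)
T_moon = 2π√(1.79/1.62) = 6.605 s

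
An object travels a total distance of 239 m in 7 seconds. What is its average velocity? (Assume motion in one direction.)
v_avg = Δd / Δt = 239 / 7 = 34.14 m/s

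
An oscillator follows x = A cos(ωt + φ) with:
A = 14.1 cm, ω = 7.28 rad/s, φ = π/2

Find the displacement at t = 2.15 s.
x = A cos(ωt + φ) = 14.1×cos(7.28×2.15 + π/2) = -0.7887 cm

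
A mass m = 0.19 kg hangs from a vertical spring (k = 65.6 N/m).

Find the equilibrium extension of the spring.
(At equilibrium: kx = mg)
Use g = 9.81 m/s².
x_eq = mg/k = 0.19×9.81/65.6 = 0.02841 m = 2.841 cm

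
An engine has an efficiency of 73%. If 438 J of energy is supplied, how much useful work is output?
W_out = η × W_in = 0.73 × 438 = 319.74 J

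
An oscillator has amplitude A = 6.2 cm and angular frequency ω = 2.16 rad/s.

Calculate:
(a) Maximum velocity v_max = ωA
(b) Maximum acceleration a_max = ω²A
v_max = ωA = 2.16×0.062 = 0.1339 m/s
a_max = ω²A = 2.16²×0.062 = 0.2893 m/s²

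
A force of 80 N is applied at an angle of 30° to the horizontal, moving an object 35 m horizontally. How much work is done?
W = Fd cosθ = 80×35×cos(30°) = 2424.9 J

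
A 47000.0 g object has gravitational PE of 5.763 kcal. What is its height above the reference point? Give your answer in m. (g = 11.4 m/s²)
PE = mgh → h = PE/(mg) = 2.411e+04 J / (47 kg × 11.4 m/s²) = 45 m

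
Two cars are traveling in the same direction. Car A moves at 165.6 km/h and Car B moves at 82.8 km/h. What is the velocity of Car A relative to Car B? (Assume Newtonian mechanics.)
v_rel = v_A - v_B = 165.6 - 82.8 = 82.8 km/h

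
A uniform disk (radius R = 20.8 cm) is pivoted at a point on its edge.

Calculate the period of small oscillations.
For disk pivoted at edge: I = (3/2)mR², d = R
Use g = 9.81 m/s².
I/m = (3/2)R² = 0.0649 m²; d = R = 0.208 m
T = 2π√((3/2)R²/(gR)) = 2π√(3R/(2g)) = 1.121 s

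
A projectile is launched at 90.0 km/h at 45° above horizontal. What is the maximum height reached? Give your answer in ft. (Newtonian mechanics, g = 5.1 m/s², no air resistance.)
H = v₀²sin²(θ)/(2g) (with unit conversion) = 100.5 ft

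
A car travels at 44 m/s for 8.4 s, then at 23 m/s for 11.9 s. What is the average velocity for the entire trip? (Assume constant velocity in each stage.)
d₁ = v₁t₁ = 44 × 8.4 = 369.6 m
d₂ = v₂t₂ = 23 × 11.9 = 273.7 m
d_total = 643.3 m, t_total = 20.3 s
v_avg = d_total/t_total = 643.3/20.3 = 31.69 m/s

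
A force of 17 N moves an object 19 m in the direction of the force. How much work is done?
W = Fd = 17×19 = 323.0 J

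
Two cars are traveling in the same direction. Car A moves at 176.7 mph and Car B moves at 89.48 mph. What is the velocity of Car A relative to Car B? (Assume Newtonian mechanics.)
v_rel = v_A - v_B = 176.7 - 89.48 = 87.22 mph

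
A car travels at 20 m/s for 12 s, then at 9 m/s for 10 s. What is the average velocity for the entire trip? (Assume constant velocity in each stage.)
d₁ = v₁t₁ = 20 × 12 = 240 m
d₂ = v₂t₂ = 9 × 10 = 90 m
d_total = 330 m, t_total = 22 s
v_avg = d_total/t_total = 330/22 = 15.0 m/s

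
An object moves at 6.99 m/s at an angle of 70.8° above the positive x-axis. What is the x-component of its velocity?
vₓ = v cos(θ) = 6.99 × cos(70.8°) = 2.3 m/s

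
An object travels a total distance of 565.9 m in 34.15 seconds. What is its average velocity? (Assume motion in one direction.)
v_avg = Δd / Δt = 565.9 / 34.15 = 16.57 m/s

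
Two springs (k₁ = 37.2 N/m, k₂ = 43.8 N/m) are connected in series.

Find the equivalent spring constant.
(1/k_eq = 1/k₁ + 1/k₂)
1/k_eq = 1/37.2 + 1/43.8 = 0.049713; k_eq = 20.12 N/m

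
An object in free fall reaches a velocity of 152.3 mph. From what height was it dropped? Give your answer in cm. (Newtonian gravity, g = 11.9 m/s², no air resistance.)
h = v²/(2g) (with unit conversion) = 19480.0 cm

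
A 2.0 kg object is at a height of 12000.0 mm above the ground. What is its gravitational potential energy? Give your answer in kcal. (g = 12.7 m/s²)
PE = mgh = 2 kg × 12.7 m/s² × 12 m = 304.8 J = 0.07285 kcal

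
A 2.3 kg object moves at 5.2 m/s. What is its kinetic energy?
KE = ½mv² = ½×2.3×5.2² = 31.096 J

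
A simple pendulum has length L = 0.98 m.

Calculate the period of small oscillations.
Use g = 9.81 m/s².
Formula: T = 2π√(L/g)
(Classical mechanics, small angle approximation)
T = 2π√(L/g) = 2π√(0.98/9.81) = 1.986 s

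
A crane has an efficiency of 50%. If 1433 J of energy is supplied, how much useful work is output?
W_out = η × W_in = 0.5 × 1433 = 716.5 J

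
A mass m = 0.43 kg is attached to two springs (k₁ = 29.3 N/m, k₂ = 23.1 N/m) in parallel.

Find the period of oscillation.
k_eq = k₁+k₂ = 52.4 N/m
T = 2π√(m/k_eq) = 2π√(0.43/52.4) = 0.5692 s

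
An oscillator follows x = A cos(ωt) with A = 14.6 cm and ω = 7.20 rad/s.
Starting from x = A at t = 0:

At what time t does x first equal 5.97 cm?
cos(ωt) = x/A = 5.97/14.6 = 0.4089
ωt = arccos(0.4089) = 1.15 rad
t = 1.15/7.2 = 0.1597 s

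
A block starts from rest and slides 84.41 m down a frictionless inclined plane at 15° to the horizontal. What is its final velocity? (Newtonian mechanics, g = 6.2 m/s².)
a = g sin(θ) = 6.2 × sin(15°) = 1.6 m/s²
v = √(2ad) = √(2 × 1.6 × 84.41) = 16.46 m/s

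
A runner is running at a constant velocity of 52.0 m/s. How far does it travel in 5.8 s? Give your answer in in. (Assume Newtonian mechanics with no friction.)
d = vt (with unit conversion) = 11870.0 in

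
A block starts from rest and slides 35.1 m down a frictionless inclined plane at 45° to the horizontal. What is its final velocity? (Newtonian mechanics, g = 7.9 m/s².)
a = g sin(θ) = 7.9 × sin(45°) = 5.59 m/s²
v = √(2ad) = √(2 × 5.59 × 35.1) = 19.8 m/s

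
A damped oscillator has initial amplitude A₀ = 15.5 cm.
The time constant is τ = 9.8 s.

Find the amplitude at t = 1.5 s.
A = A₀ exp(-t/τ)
A = A₀ exp(−t/τ) = 15.5×exp(−1.5/9.8) = 13.3 cm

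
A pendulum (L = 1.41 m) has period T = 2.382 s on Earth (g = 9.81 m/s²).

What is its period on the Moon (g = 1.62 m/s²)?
T = 2π√(L/g), so T_moon/T_earth = √(g_earth/g_moon)
T_moon = 2π√(1.41/1.62) = 5.862 s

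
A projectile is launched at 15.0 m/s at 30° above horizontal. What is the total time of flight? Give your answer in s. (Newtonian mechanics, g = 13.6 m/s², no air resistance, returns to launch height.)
T = 2v₀sin(θ)/g = 1.103 s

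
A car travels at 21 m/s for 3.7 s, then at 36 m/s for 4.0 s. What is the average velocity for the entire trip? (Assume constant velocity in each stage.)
d₁ = v₁t₁ = 21 × 3.7 = 77.7 m
d₂ = v₂t₂ = 36 × 4.0 = 144 m
d_total = 221.7 m, t_total = 7.7 s
v_avg = d_total/t_total = 221.7/7.7 = 28.79 m/s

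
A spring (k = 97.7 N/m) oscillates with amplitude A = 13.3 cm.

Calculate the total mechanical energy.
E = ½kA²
E = ½kA² = ½×97.7×(0.133)² = 0.8641 J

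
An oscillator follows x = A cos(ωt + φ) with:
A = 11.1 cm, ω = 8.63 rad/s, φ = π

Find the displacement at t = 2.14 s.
x = A cos(ωt + φ) = 11.1×cos(8.63×2.14 + π) = -10.3 cm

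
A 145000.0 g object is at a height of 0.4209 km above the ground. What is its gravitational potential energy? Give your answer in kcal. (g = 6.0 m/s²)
PE = mgh = 145 kg × 6.0 m/s² × 420.9 m = 3.662e+05 J = 87.52 kcal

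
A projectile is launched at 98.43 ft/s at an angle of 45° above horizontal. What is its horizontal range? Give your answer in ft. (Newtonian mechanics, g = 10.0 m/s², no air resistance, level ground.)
R = v₀² sin(2θ) / g (with unit conversion) = 295.3 ft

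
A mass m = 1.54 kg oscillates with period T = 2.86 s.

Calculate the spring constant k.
T = 2π√(m/k) → k = m(2π/T)² = 1.54×(2π/2.86)² = 7.433 N/m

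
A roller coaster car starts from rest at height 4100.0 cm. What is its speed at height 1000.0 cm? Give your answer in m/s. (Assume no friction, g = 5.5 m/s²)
mgh₁ = ½mv₂² + mgh₂ → v₂ = √(2g(h₁−h₂)) = √(2×5.5×(41−10)) = 18.47 m/s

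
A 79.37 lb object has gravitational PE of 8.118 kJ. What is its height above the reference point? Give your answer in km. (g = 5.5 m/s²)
PE = mgh → h = PE/(mg) = 8118 J / (36 kg × 5.5 m/s²) = 41 m = 0.041 km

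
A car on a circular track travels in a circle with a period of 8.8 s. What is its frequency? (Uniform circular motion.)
f = 1/T = 1/8.8 = 0.1136 Hz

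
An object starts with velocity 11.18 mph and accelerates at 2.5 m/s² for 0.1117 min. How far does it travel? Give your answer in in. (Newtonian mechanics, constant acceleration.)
d = v₀t + ½at² (with unit conversion) = 3529.0 in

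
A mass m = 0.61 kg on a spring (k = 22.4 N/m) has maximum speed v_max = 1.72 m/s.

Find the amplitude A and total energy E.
½mv²_max = ½kA² → A = v_max√(m/k) = 1.72×√(0.61/22.4) = 0.2838 m = 28.38 cm
E = ½mv²_max = ½×0.61×1.72² = 0.9023 J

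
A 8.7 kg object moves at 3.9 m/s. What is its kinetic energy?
KE = ½mv² = ½×8.7×3.9² = 66.1635 J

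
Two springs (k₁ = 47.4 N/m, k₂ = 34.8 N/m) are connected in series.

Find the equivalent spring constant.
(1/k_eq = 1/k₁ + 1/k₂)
1/k_eq = 1/47.4 + 1/34.8 = 0.049833; k_eq = 20.07 N/m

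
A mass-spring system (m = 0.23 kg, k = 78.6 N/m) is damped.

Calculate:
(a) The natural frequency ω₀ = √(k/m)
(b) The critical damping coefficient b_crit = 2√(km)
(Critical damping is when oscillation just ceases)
ω₀ = √(k/m) = √(78.6/0.23) = 18.49 rad/s
b_crit = 2√(km) = 2√(78.6×0.23) = 8.504 kg/s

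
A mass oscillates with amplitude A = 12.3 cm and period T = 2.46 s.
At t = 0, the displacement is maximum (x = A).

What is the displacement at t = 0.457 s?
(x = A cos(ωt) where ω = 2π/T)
ω = 2π/T = 2π/2.46 = 2.554 rad/s
x = A cos(ωt) = 12.3×cos(2.554×0.457) = 4.83 cm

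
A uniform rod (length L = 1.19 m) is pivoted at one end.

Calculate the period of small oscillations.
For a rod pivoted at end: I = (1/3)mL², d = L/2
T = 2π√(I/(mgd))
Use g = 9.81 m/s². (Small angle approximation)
I/m = (1/3)L² = 0.472 m²; d = L/2 = 0.595 m
T = 2π√(I/(mgd)) = 2π√(0.472/(9.81×0.595)) = 1.787 s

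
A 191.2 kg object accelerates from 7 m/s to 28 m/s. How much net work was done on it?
W_net = ΔKE = ½m(v₂² − v₁²) = ½×191.2×(28² − 7²) = 70266.0 J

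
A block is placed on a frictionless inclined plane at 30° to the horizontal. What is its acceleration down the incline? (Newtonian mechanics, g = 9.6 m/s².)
a = g sin(θ) = 9.6 × sin(30°) = 9.6 × 0.5 = 4.8 m/s²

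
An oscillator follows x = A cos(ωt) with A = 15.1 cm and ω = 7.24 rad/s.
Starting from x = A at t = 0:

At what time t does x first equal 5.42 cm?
cos(ωt) = x/A = 5.42/15.1 = 0.3589
ωt = arccos(0.3589) = 1.204 rad
t = 1.204/7.24 = 0.1663 s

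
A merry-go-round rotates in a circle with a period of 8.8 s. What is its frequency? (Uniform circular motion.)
f = 1/T = 1/8.8 = 0.1136 Hz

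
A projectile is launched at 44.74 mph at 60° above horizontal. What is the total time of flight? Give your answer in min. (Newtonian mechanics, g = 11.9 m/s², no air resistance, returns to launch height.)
T = 2v₀sin(θ)/g (with unit conversion) = 0.04852 min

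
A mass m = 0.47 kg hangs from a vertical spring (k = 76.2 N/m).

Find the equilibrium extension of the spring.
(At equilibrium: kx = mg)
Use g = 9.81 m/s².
x_eq = mg/k = 0.47×9.81/76.2 = 0.06051 m = 6.051 cm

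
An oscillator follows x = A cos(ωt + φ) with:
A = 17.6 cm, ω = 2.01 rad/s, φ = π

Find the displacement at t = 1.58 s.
x = A cos(ωt + φ) = 17.6×cos(2.01×1.58 + π) = 17.59 cm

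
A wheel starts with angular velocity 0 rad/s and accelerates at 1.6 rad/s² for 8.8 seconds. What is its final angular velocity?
ω = ω₀ + αt = 0 + 1.6 × 8.8 = 14.08 rad/s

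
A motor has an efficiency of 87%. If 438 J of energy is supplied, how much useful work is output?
W_out = η × W_in = 0.87 × 438 = 381.06 J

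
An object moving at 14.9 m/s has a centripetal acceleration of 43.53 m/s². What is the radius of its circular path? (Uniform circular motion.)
r = v²/a_c = 14.9²/43.53 = 5.1 m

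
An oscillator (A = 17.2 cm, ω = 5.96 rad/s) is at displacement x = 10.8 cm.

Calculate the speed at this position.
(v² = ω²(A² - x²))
v = ω√(A² − x²) = 5.96×√(0.172² − 0.108²) = 0.7978 m/s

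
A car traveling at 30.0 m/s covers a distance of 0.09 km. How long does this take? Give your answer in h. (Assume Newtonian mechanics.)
t = d/v (with unit conversion) = 0.0008333 h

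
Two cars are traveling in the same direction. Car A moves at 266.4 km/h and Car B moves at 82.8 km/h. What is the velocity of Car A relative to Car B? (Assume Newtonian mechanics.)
v_rel = v_A - v_B = 266.4 - 82.8 = 183.6 km/h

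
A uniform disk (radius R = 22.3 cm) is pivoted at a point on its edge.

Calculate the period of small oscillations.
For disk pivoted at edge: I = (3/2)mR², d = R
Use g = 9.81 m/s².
I/m = (3/2)R² = 0.07459 m²; d = R = 0.223 m
T = 2π√((3/2)R²/(gR)) = 2π√(3R/(2g)) = 1.16 s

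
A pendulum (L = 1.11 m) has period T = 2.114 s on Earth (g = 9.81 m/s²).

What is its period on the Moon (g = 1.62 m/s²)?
T = 2π√(L/g), so T_moon/T_earth = √(g_earth/g_moon)
T_moon = 2π√(1.11/1.62) = 5.201 s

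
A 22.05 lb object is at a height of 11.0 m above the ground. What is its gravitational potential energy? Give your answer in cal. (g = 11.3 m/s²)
PE = mgh = 10 kg × 11.3 m/s² × 11 m = 1243 J = 297.1 cal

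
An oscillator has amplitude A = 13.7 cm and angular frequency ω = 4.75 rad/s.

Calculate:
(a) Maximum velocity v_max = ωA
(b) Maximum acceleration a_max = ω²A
v_max = ωA = 4.75×0.137 = 0.6508 m/s
a_max = ω²A = 4.75²×0.137 = 3.091 m/s²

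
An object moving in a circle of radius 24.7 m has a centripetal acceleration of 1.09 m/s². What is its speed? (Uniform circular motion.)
v = √(a_c × r) = √(1.09 × 24.7) = 5.19 m/s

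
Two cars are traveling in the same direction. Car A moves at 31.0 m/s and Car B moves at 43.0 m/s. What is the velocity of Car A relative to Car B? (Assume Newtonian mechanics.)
v_rel = v_A - v_B = 31.0 - 43.0 = -12.0 m/s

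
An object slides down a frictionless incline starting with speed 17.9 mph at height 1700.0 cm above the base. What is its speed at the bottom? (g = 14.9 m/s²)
½mv₀² + mgh = ½mv² → v = √(v₀² + 2gh) = √(8.002² + 2×14.9×17) = 23.89 m/s = 53.44 mph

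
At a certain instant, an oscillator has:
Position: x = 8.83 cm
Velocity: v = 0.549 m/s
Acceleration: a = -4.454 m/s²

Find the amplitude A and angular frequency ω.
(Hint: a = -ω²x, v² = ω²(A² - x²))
a = −ω²x → ω = √(|a|/x) = √(4.454/0.0883) = 7.102 rad/s
v² = ω²(A² − x²) → A = √(x² + v²/ω²) = √(0.0883² + 0.549²/7.102²) = 0.1174 m = 11.74 cm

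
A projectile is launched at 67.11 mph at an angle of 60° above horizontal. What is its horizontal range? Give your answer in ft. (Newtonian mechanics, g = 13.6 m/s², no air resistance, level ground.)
R = v₀² sin(2θ) / g (with unit conversion) = 188.0 ft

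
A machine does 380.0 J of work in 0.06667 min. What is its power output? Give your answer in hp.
P = W/t = 380 J / 4 s = 95 W = 0.1274 hp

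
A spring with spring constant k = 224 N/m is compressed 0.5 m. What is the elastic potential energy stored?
PE = ½kx² = ½×224×0.5² = 28.0 J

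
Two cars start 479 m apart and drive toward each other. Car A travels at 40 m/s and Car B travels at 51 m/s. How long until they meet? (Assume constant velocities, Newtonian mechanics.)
Combined speed: v_combined = 40 + 51 = 91 m/s
Time to meet: t = d/91 = 479/91 = 5.26 s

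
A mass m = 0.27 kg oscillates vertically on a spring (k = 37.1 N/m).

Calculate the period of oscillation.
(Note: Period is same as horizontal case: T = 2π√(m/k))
T = 2π√(m/k) = 2π√(0.27/37.1) = 0.536 s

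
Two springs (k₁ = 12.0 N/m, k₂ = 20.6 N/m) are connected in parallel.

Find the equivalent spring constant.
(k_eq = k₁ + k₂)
k_eq = k₁ + k₂ = 12.0 + 20.6 = 32.6 N/m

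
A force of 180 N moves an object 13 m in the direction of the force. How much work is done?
W = Fd = 180×13 = 2340.0 J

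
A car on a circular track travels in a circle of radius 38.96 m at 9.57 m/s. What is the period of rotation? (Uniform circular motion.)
T = 2πr/v = 2π×38.96/9.57 = 25.58 s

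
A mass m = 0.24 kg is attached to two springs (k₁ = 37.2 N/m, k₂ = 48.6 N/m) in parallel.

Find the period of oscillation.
k_eq = k₁+k₂ = 85.8 N/m
T = 2π√(m/k_eq) = 2π√(0.24/85.8) = 0.3323 s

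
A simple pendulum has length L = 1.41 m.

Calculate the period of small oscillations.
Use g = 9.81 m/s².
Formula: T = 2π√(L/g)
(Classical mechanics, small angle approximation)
T = 2π√(L/g) = 2π√(1.41/9.81) = 2.382 s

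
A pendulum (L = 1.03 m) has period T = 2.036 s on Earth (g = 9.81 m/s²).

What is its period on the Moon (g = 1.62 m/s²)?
T = 2π√(L/g), so T_moon/T_earth = √(g_earth/g_moon)
T_moon = 2π√(1.03/1.62) = 5.01 s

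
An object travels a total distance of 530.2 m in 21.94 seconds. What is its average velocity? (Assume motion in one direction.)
v_avg = Δd / Δt = 530.2 / 21.94 = 24.17 m/s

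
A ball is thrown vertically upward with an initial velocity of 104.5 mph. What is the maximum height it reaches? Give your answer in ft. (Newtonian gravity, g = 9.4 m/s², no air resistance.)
h_max = v₀²/(2g) (with unit conversion) = 380.8 ft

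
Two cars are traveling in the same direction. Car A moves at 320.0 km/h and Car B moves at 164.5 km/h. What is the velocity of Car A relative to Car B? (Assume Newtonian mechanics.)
v_rel = v_A - v_B = 320.0 - 164.5 = 155.5 km/h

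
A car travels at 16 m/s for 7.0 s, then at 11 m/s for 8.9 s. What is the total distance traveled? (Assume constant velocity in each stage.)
d₁ = v₁t₁ = 16 × 7.0 = 112 m
d₂ = v₂t₂ = 11 × 8.9 = 97.9 m
d_total = 112 + 97.9 = 209.9 m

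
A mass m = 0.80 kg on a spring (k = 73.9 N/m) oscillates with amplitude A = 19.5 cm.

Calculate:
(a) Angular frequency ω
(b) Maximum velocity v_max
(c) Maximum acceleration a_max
ω = √(k/m) = √(73.9/0.8) = 9.611 rad/s
v_max = ωA = 9.611×0.195 = 1.874 m/s
a_max = ω²A = 9.611²×0.195 = 18.01 m/s²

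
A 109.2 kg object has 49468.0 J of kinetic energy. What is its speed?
KE = ½mv² → v = √(2KE/m) = √(2×49468.0/109.2) = 30.1 m/s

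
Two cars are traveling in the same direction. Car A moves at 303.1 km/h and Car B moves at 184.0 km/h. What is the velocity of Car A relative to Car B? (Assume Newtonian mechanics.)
v_rel = v_A - v_B = 303.1 - 184.0 = 119.1 km/h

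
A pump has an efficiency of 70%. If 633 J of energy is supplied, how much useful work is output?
W_out = η × W_in = 0.7 × 633 = 443.1 J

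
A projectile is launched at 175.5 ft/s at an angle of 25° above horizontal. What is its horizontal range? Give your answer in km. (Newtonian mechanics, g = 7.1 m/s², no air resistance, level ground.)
R = v₀² sin(2θ) / g (with unit conversion) = 0.3087 km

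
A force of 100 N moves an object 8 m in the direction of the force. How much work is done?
W = Fd = 100×8 = 800.0 J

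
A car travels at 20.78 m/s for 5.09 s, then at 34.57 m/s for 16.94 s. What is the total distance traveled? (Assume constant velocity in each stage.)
d₁ = v₁t₁ = 20.78 × 5.09 = 105.77 m
d₂ = v₂t₂ = 34.57 × 16.94 = 585.616 m
d_total = 105.77 + 585.616 = 691.39 m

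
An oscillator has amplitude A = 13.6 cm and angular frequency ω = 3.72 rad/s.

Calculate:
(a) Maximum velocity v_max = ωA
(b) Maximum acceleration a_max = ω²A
v_max = ωA = 3.72×0.136 = 0.5059 m/s
a_max = ω²A = 3.72²×0.136 = 1.882 m/s²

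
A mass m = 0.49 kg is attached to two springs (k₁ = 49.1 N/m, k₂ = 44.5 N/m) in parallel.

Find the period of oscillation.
k_eq = k₁+k₂ = 93.6 N/m
T = 2π√(m/k_eq) = 2π√(0.49/93.6) = 0.4546 s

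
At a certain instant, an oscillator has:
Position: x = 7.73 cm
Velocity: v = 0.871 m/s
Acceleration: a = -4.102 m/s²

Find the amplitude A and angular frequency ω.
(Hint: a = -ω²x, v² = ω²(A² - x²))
a = −ω²x → ω = √(|a|/x) = √(4.102/0.0773) = 7.285 rad/s
v² = ω²(A² − x²) → A = √(x² + v²/ω²) = √(0.0773² + 0.871²/7.285²) = 0.1424 m = 14.24 cm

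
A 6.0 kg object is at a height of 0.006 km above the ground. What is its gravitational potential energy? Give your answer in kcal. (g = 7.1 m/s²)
PE = mgh = 6 kg × 7.1 m/s² × 6 m = 255.6 J = 0.06109 kcal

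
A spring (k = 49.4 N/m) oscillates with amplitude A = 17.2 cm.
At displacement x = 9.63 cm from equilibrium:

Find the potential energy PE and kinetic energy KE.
E_total = ½kA² = ½×49.4×(0.172)² = 0.7307 J
PE = ½kx² = ½×49.4×(0.0963)² = 0.2291 J
KE = E_total − PE = 0.5017 J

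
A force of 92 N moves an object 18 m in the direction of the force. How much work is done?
W = Fd = 92×18 = 1656.0 J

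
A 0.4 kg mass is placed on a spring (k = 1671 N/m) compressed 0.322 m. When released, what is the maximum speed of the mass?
½kx² = ½mv² → v = x√(k/m) = 0.322×√(1671/0.4) = 20.81 m/s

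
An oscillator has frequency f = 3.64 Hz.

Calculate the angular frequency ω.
ω = 2πf = 2π×3.64 = 22.87 rad/s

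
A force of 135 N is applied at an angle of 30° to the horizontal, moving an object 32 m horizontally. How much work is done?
W = Fd cosθ = 135×32×cos(30°) = 3741.2 J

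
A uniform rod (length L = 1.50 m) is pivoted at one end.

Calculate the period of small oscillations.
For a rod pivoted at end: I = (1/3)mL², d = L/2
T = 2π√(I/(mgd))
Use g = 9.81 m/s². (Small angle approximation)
I/m = (1/3)L² = 0.75 m²; d = L/2 = 0.75 m
T = 2π√(I/(mgd)) = 2π√(0.75/(9.81×0.75)) = 2.006 s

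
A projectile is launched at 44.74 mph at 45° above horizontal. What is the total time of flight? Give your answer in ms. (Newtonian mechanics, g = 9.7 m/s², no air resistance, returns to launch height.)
T = 2v₀sin(θ)/g (with unit conversion) = 2916.0 ms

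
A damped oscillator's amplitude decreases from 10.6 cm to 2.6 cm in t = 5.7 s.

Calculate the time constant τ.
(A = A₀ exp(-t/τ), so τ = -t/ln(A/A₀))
A/A₀ = 2.6/10.6 = 0.2453; ln(A/A₀) = -1.405
τ = −t/ln(A/A₀) = −5.7/-1.405 = 4.056 s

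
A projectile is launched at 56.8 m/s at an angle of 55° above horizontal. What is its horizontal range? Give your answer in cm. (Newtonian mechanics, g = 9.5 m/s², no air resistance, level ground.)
R = v₀² sin(2θ) / g (with unit conversion) = 31910.0 cm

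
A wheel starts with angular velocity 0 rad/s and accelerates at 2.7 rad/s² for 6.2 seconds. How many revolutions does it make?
θ = ω₀t + ½αt² = 0×6.2 + ½×2.7×6.2² = 51.89 rad
Revolutions = θ/(2π) = 51.89/(2π) = 8.26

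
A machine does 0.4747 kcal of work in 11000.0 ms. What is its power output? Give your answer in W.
P = W/t = 1986 J / 11 s = 180.6 W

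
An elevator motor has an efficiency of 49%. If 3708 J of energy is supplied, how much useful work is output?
W_out = η × W_in = 0.49 × 3708 = 1816.9 J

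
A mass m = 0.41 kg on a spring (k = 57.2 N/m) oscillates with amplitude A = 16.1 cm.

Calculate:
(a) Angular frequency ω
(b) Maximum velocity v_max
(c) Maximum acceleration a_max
ω = √(k/m) = √(57.2/0.41) = 11.81 rad/s
v_max = ωA = 11.81×0.161 = 1.902 m/s
a_max = ω²A = 11.81²×0.161 = 22.46 m/s²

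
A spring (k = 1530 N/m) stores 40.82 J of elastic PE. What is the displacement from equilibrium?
PE = ½kx² → x = √(2PE/k) = √(2×40.82/1530) = 0.231 m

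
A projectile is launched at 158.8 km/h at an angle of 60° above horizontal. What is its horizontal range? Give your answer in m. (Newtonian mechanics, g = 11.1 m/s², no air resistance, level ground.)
R = v₀² sin(2θ) / g (with unit conversion) = 151.8 m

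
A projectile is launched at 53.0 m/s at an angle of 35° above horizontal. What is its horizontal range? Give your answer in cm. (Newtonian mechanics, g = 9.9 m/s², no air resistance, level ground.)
R = v₀² sin(2θ) / g (with unit conversion) = 26660.0 cm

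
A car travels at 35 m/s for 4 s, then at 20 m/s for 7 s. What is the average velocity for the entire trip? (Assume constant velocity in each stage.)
d₁ = v₁t₁ = 35 × 4 = 140 m
d₂ = v₂t₂ = 20 × 7 = 140 m
d_total = 280 m, t_total = 11 s
v_avg = d_total/t_total = 280/11 = 25.45 m/s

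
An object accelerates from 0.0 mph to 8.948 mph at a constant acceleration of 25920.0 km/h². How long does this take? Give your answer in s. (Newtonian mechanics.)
t = (v - v₀)/a (with unit conversion) = 2.0 s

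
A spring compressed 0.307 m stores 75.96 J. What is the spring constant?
PE = ½kx² → k = 2PE/x² = 2×75.96/0.307² = 1612.0 N/m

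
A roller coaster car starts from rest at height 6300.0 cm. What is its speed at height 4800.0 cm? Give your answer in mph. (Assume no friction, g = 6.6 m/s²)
mgh₁ = ½mv₂² + mgh₂ → v₂ = √(2g(h₁−h₂)) = √(2×6.6×(63−48)) = 14.07 m/s = 31.48 mph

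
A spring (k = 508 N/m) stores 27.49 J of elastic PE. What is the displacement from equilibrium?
PE = ½kx² → x = √(2PE/k) = √(2×27.49/508) = 0.329 m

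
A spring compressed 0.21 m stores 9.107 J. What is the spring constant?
PE = ½kx² → k = 2PE/x² = 2×9.107/0.21² = 413.0 N/m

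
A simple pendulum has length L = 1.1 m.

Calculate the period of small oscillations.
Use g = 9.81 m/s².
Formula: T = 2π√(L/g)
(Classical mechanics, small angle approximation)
T = 2π√(L/g) = 2π√(1.1/9.81) = 2.104 s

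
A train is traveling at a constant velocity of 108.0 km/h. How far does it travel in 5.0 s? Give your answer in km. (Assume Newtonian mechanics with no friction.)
d = vt (with unit conversion) = 0.15 km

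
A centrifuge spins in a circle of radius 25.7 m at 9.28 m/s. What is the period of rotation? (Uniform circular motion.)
T = 2πr/v = 2π×25.7/9.28 = 17.4 s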